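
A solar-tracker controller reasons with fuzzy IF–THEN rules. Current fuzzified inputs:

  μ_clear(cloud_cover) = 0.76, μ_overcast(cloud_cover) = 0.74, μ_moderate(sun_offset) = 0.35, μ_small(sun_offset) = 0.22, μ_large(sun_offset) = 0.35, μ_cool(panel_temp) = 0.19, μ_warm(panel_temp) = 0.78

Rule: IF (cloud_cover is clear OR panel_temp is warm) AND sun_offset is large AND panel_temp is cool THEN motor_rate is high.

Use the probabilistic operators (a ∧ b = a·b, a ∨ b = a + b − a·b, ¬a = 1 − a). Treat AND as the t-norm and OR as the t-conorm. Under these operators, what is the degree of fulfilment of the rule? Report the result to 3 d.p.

0.063

firing strength: (clear=0.76 OR warm=0.78) = 0.9472; AND[a·b] with large=0.35, cool=0.19 → w = 0.0630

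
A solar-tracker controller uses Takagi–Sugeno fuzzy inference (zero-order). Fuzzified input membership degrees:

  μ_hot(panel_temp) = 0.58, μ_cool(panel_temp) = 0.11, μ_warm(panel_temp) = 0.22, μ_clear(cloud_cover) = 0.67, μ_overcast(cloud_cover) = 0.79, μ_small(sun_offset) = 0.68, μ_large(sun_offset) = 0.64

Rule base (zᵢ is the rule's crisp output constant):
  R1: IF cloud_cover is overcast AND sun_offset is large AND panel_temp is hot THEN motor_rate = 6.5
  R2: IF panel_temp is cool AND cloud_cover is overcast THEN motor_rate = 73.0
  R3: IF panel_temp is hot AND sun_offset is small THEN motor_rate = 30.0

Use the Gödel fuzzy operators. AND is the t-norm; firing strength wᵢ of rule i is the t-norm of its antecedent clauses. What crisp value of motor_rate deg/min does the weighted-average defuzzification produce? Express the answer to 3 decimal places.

R1 (z=6.5): overcast=0.79, large=0.64, hot=0.58; AND[min(a, b)] → w = 0.58
R2 (z=73.0): cool=0.11, overcast=0.79; AND[min(a, b)] → w = 0.11
R3 (z=30.0): hot=0.58, small=0.68; AND[min(a, b)] → w = 0.58
Weighted average = (0.58·6.5 + 0.11·73.0 + 0.58·30.0) / (0.58 + 0.11 + 0.58)
  = 29.2000 / 1.2700 = 22.992

22.992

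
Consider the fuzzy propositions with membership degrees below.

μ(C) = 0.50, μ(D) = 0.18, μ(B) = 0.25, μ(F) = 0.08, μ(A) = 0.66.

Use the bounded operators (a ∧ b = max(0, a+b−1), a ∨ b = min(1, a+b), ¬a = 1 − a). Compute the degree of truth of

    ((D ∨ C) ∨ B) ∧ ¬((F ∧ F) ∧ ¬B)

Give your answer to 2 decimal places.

0.93

D ∨ C = min(1, a+b) on (0.18, 0.50) = 0.68
(D ∨ C) ∨ B = min(1, a+b) on (0.68, 0.25) = 0.93
F ∧ F = max(0, a+b−1) on (0.08, 0.08) = 0.00
¬B = 1 − 0.25 = 0.75
(F ∧ F) ∧ ¬B = max(0, a+b−1) on (0.00, 0.75) = 0.00
¬((F ∧ F) ∧ ¬B) = 1 − 0.00 = 1.00
((D ∨ C) ∨ B) ∧ ¬((F ∧ F) ∧ ¬B) = max(0, a+b−1) on (0.93, 1.00) = 0.93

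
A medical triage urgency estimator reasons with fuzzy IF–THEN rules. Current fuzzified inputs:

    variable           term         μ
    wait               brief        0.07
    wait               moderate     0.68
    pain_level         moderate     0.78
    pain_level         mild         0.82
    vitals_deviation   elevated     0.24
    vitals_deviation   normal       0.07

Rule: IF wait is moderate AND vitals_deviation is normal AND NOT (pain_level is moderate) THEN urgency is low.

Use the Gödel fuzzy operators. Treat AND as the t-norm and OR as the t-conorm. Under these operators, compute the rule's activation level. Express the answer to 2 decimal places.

firing strength: moderate=0.68, normal=0.07, ¬moderate=1−0.78=0.22; AND[min(a, b)] → w = 0.07

0.07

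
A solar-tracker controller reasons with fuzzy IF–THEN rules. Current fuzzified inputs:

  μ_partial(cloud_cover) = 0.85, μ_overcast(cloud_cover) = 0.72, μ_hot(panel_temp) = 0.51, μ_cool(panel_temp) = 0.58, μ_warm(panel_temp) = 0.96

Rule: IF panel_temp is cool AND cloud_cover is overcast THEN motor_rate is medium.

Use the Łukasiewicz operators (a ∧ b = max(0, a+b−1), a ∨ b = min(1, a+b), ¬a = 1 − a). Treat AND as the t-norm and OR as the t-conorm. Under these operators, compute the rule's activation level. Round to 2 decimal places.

0.30

firing strength: cool=0.58, overcast=0.72; AND[max(0, a+b−1)] → w = 0.30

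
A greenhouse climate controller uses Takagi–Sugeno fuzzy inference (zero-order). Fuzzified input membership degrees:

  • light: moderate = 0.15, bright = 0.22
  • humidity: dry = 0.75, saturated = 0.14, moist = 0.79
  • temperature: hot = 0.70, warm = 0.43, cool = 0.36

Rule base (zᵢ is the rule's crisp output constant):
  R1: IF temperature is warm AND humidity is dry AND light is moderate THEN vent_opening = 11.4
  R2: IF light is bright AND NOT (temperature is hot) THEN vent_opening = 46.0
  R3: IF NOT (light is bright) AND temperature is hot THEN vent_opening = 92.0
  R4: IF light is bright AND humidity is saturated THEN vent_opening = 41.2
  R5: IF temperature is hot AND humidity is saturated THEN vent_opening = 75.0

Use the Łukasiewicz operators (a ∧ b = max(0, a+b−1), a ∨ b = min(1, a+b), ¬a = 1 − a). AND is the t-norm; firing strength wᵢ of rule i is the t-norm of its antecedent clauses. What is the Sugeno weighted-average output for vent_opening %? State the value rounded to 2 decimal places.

92.00

R1 (z=11.4): warm=0.43, dry=0.75, moderate=0.15; AND[max(0, a+b−1)] → w = 0.00
R2 (z=46.0): bright=0.22, ¬hot=1−0.70=0.30; AND[max(0, a+b−1)] → w = 0.00
R3 (z=92.0): ¬bright=1−0.22=0.78, hot=0.70; AND[max(0, a+b−1)] → w = 0.48
R4 (z=41.2): bright=0.22, saturated=0.14; AND[max(0, a+b−1)] → w = 0.00
R5 (z=75.0): hot=0.70, saturated=0.14; AND[max(0, a+b−1)] → w = 0.00
Weighted average = (0.00·11.4 + 0.00·46.0 + 0.48·92.0 + 0.00·41.2 + 0.00·75.0) / (0.00 + 0.00 + 0.48 + 0.00 + 0.00)
  = 44.1600 / 0.4800 = 92.00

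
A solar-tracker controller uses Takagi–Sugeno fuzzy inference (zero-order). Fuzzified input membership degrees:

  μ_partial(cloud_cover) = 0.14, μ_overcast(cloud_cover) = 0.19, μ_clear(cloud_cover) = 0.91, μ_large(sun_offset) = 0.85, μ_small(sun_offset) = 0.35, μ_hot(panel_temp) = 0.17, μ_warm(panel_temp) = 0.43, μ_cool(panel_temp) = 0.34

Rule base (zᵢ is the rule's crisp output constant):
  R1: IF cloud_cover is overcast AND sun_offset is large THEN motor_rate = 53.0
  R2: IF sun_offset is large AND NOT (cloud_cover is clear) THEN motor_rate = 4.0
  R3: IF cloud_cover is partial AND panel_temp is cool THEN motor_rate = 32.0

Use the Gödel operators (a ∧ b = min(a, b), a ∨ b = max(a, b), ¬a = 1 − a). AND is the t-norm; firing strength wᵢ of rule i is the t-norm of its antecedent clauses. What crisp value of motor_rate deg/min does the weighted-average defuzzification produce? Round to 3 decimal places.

35.500

R1 (z=53.0): overcast=0.19, large=0.85; AND[min(a, b)] → w = 0.19
R2 (z=4.0): large=0.85, ¬clear=1−0.91=0.09; AND[min(a, b)] → w = 0.09
R3 (z=32.0): partial=0.14, cool=0.34; AND[min(a, b)] → w = 0.14
Weighted average = (0.19·53.0 + 0.09·4.0 + 0.14·32.0) / (0.19 + 0.09 + 0.14)
  = 14.9100 / 0.4200 = 35.500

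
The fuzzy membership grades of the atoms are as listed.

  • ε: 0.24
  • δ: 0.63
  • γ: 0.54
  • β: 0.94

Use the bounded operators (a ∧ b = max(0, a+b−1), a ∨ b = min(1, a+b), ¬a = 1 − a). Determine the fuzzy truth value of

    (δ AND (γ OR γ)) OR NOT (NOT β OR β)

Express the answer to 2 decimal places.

0.63

γ OR γ = min(1, a+b) on (0.54, 0.54) = 1.00
δ AND (γ OR γ) = max(0, a+b−1) on (0.63, 1.00) = 0.63
NOT β = 1 − 0.94 = 0.06
NOT β OR β = min(1, a+b) on (0.06, 0.94) = 1.00
NOT (NOT β OR β) = 1 − 1.00 = 0.00
(δ AND (γ OR γ)) OR NOT (NOT β OR β) = min(1, a+b) on (0.63, 0.00) = 0.63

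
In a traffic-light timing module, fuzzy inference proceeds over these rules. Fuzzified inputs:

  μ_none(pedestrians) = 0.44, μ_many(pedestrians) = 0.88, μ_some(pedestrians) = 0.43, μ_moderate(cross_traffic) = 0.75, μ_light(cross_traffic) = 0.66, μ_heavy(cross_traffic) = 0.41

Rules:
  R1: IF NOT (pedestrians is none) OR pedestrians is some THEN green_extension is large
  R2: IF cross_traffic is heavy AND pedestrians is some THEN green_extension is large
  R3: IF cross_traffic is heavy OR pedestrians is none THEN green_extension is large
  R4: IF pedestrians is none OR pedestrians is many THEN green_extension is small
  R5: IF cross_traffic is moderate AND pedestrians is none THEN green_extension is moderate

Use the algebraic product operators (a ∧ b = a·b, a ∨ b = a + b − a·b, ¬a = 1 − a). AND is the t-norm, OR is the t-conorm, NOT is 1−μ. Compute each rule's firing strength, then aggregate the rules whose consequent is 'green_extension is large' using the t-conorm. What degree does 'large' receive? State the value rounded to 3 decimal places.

R1: ¬none=1−0.44=0.56, some=0.43; OR[a + b − a·b] → w = 0.7492
R2: heavy=0.41, some=0.43; AND[a·b] → w = 0.1763
R3: heavy=0.41, none=0.44; OR[a + b − a·b] → w = 0.6696
R4: none=0.44, many=0.88; OR[a + b − a·b] → w = 0.9328
R5: moderate=0.75, none=0.44; AND[a·b] → w = 0.3300
Rules with consequent 'large': {R1, R2, R3} → strengths 0.7492, 0.1763, 0.6696
Aggregate via t-conorm [a + b − a·b]: 0.9317

0.932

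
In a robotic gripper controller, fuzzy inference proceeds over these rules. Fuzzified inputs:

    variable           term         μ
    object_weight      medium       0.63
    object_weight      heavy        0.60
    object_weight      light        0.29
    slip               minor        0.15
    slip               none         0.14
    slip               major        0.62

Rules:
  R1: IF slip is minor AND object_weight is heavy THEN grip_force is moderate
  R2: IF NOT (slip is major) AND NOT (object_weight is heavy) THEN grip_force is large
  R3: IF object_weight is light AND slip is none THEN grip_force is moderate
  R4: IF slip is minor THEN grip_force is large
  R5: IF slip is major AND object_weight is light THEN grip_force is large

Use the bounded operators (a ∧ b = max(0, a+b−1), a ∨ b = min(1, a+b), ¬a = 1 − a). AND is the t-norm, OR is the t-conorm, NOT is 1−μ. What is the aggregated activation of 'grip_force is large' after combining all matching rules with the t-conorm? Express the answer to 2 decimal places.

0.15

R1: minor=0.15, heavy=0.60; AND[max(0, a+b−1)] → w = 0.00
R2: ¬major=1−0.62=0.38, ¬heavy=1−0.60=0.40; AND[max(0, a+b−1)] → w = 0.00
R3: light=0.29, none=0.14; AND[max(0, a+b−1)] → w = 0.00
R4: minor=0.15 → w = 0.15
R5: major=0.62, light=0.29; AND[max(0, a+b−1)] → w = 0.00
Rules with consequent 'large': {R2, R4, R5} → strengths 0.00, 0.15, 0.00
Aggregate via t-conorm [min(1, a+b)]: 0.15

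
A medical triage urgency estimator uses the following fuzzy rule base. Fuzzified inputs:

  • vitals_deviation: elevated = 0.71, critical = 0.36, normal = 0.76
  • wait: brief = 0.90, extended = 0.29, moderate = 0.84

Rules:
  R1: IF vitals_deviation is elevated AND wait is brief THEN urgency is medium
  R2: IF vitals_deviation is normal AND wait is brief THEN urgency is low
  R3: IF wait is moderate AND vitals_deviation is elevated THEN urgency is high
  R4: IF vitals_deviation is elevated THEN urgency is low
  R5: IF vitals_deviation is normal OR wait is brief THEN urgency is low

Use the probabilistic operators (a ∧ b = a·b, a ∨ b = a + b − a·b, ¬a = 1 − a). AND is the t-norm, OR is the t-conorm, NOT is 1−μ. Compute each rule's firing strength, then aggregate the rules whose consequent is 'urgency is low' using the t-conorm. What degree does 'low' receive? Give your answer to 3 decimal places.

R1: elevated=0.71, brief=0.90; AND[a·b] → w = 0.6390
R2: normal=0.76, brief=0.90; AND[a·b] → w = 0.6840
R3: moderate=0.84, elevated=0.71; AND[a·b] → w = 0.5964
R4: elevated=0.71 → w = 0.7100
R5: normal=0.76, brief=0.90; OR[a + b − a·b] → w = 0.9760
Rules with consequent 'low': {R2, R4, R5} → strengths 0.6840, 0.7100, 0.9760
Aggregate via t-conorm [a + b − a·b]: 0.9978

0.998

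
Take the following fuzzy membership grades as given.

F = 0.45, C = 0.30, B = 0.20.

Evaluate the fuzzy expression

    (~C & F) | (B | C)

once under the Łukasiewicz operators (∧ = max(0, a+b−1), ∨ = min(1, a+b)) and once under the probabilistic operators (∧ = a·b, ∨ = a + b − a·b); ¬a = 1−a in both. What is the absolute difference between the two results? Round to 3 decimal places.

0.034

Under Łukasiewicz:
  ~C = 1 − 0.30 = 0.70
  ~C & F = max(0, a+b−1) on (0.70, 0.45) = 0.15
  B | C = min(1, a+b) on (0.20, 0.30) = 0.50
  (~C & F) | (B | C) = min(1, a+b) on (0.15, 0.50) = 0.65
  → value = 0.6500
Under probabilistic:
  ~C = 1 − 0.3000 = 0.7000
  ~C & F = a·b on (0.7000, 0.4500) = 0.3150
  B | C = a + b − a·b on (0.2000, 0.3000) = 0.4400
  (~C & F) | (B | C) = a + b − a·b on (0.3150, 0.4400) = 0.6164
  → value = 0.6164
|0.6500 − 0.6164| = 0.034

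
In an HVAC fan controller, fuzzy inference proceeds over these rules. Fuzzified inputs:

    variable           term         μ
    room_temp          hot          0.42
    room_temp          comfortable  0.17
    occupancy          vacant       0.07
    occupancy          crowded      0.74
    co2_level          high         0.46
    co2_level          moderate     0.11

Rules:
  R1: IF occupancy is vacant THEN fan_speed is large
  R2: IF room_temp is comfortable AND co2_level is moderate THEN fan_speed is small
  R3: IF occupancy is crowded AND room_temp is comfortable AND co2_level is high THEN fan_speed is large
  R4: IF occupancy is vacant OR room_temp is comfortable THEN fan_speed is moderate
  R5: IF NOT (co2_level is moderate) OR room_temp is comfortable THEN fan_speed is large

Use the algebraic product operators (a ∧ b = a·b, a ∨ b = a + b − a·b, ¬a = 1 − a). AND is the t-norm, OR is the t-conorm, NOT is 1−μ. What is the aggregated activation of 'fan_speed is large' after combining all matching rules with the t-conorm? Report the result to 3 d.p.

R1: vacant=0.07 → w = 0.0700
R2: comfortable=0.17, moderate=0.11; AND[a·b] → w = 0.0187
R3: crowded=0.74, comfortable=0.17, high=0.46; AND[a·b] → w = 0.0579
R4: vacant=0.07, comfortable=0.17; OR[a + b − a·b] → w = 0.2281
R5: ¬moderate=1−0.11=0.89, comfortable=0.17; OR[a + b − a·b] → w = 0.9087
Rules with consequent 'large': {R1, R3, R5} → strengths 0.0700, 0.0579, 0.9087
Aggregate via t-conorm [a + b − a·b]: 0.9200

0.920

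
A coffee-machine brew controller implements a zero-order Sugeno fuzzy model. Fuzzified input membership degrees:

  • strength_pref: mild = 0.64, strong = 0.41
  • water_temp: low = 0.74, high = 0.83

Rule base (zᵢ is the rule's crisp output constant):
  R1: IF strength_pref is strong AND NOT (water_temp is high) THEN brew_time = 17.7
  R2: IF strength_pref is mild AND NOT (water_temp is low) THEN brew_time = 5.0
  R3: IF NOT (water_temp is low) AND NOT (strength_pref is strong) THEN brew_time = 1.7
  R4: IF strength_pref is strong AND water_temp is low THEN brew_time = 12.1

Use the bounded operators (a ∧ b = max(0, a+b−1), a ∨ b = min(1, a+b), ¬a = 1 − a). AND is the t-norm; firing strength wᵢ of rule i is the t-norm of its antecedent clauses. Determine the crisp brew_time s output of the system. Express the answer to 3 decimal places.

R1 (z=17.7): strong=0.41, ¬high=1−0.83=0.17; AND[max(0, a+b−1)] → w = 0.00
R2 (z=5.0): mild=0.64, ¬low=1−0.74=0.26; AND[max(0, a+b−1)] → w = 0.00
R3 (z=1.7): ¬low=1−0.74=0.26, ¬strong=1−0.41=0.59; AND[max(0, a+b−1)] → w = 0.00
R4 (z=12.1): strong=0.41, low=0.74; AND[max(0, a+b−1)] → w = 0.15
Weighted average = (0.00·17.7 + 0.00·5.0 + 0.00·1.7 + 0.15·12.1) / (0.00 + 0.00 + 0.00 + 0.15)
  = 1.8150 / 0.1500 = 12.100

12.100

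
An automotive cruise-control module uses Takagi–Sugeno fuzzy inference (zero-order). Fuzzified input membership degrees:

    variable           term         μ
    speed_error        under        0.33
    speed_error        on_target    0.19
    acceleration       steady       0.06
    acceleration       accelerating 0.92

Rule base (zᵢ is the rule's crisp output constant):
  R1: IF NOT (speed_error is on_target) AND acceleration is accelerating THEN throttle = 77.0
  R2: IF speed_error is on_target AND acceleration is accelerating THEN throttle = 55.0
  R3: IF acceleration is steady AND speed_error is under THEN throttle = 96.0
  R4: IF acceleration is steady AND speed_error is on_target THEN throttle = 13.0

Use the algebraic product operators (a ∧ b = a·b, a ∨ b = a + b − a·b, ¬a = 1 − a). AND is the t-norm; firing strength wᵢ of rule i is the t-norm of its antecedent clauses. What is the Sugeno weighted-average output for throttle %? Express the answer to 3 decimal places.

72.586

R1 (z=77.0): ¬on_target=1−0.19=0.81, accelerating=0.92; AND[a·b] → w = 0.7452
R2 (z=55.0): on_target=0.19, accelerating=0.92; AND[a·b] → w = 0.1748
R3 (z=96.0): steady=0.06, under=0.33; AND[a·b] → w = 0.0198
R4 (z=13.0): steady=0.06, on_target=0.19; AND[a·b] → w = 0.0114
Weighted average = (0.7452·77.0 + 0.1748·55.0 + 0.0198·96.0 + 0.0114·13.0) / (0.7452 + 0.1748 + 0.0198 + 0.0114)
  = 69.0434 / 0.9512 = 72.586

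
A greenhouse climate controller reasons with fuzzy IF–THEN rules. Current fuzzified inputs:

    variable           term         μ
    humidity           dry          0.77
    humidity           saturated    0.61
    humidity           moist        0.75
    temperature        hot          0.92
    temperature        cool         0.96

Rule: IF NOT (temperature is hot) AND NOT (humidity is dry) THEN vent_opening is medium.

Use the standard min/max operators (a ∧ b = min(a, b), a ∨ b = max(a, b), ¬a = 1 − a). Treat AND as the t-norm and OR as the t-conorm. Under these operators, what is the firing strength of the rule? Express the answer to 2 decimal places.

0.08

firing strength: ¬hot=1−0.92=0.08, ¬dry=1−0.77=0.23; AND[min(a, b)] → w = 0.08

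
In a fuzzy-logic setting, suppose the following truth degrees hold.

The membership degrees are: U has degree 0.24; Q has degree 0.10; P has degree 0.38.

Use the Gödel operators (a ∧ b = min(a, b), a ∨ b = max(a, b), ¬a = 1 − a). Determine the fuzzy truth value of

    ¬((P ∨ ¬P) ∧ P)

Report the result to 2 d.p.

0.62

¬P = 1 − 0.38 = 0.62
P ∨ ¬P = max(a, b) on (0.38, 0.62) = 0.62
(P ∨ ¬P) ∧ P = min(a, b) on (0.62, 0.38) = 0.38
¬((P ∨ ¬P) ∧ P) = 1 − 0.38 = 0.62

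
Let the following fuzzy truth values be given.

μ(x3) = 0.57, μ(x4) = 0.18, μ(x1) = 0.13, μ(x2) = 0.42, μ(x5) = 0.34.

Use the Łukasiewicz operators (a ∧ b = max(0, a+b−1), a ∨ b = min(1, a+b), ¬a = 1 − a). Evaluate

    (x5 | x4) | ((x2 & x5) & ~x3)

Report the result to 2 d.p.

0.52

x5 | x4 = min(1, a+b) on (0.34, 0.18) = 0.52
x2 & x5 = max(0, a+b−1) on (0.42, 0.34) = 0.00
~x3 = 1 − 0.57 = 0.43
(x2 & x5) & ~x3 = max(0, a+b−1) on (0.00, 0.43) = 0.00
(x5 | x4) | ((x2 & x5) & ~x3) = min(1, a+b) on (0.52, 0.00) = 0.52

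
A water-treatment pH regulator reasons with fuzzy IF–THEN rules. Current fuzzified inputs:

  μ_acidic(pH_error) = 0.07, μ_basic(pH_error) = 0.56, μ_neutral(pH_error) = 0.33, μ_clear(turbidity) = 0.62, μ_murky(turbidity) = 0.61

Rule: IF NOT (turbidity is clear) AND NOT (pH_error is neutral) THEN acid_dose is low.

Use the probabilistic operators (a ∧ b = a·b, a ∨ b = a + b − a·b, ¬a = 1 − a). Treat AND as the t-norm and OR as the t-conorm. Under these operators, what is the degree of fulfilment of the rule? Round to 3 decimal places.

0.255

firing strength: ¬clear=1−0.62=0.38, ¬neutral=1−0.33=0.67; AND[a·b] → w = 0.2546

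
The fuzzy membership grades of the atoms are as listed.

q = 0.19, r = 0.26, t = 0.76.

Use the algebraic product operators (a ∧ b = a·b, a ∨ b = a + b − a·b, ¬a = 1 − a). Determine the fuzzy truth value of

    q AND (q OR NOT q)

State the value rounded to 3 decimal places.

NOT q = 1 − 0.1900 = 0.8100
q OR NOT q = a + b − a·b on (0.1900, 0.8100) = 0.8461
q AND (q OR NOT q) = a·b on (0.1900, 0.8461) = 0.1608

0.161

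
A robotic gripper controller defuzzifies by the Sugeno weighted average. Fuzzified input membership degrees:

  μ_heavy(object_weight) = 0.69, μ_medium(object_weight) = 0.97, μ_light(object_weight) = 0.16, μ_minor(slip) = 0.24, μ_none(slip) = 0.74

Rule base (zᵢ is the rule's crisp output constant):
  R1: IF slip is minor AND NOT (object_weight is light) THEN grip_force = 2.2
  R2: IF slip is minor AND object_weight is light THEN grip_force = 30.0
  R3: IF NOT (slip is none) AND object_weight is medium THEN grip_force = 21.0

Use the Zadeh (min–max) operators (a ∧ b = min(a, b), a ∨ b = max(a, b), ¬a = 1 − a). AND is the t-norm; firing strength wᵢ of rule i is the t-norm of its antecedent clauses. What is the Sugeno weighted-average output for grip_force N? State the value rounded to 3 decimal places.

16.345

R1 (z=2.2): minor=0.24, ¬light=1−0.16=0.84; AND[min(a, b)] → w = 0.24
R2 (z=30.0): minor=0.24, light=0.16; AND[min(a, b)] → w = 0.16
R3 (z=21.0): ¬none=1−0.74=0.26, medium=0.97; AND[min(a, b)] → w = 0.26
Weighted average = (0.24·2.2 + 0.16·30.0 + 0.26·21.0) / (0.24 + 0.16 + 0.26)
  = 10.7880 / 0.6600 = 16.345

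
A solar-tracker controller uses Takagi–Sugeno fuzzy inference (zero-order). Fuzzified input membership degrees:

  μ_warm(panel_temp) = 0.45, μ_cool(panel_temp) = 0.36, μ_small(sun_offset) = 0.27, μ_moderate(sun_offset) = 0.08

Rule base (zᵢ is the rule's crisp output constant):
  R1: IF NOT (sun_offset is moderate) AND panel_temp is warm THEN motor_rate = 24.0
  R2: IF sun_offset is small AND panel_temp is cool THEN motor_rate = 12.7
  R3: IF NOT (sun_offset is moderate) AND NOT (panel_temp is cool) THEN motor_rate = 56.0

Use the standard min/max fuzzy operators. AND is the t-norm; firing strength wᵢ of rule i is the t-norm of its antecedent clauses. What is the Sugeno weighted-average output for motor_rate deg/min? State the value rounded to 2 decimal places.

36.82

R1 (z=24.0): ¬moderate=1−0.08=0.92, warm=0.45; AND[min(a, b)] → w = 0.45
R2 (z=12.7): small=0.27, cool=0.36; AND[min(a, b)] → w = 0.27
R3 (z=56.0): ¬moderate=1−0.08=0.92, ¬cool=1−0.36=0.64; AND[min(a, b)] → w = 0.64
Weighted average = (0.45·24.0 + 0.27·12.7 + 0.64·56.0) / (0.45 + 0.27 + 0.64)
  = 50.0690 / 1.3600 = 36.82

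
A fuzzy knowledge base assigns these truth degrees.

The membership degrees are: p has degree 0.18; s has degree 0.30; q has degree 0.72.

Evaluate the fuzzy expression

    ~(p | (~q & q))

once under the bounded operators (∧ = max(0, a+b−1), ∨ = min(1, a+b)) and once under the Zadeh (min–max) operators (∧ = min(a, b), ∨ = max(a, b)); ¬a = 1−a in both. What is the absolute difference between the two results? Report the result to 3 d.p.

Under bounded:
  ~q = 1 − 0.72 = 0.28
  ~q & q = max(0, a+b−1) on (0.28, 0.72) = 0.00
  p | (~q & q) = min(1, a+b) on (0.18, 0.00) = 0.18
  ~(p | (~q & q)) = 1 − 0.18 = 0.82
  → value = 0.8200
Under Zadeh (min–max):
  ~q = 1 − 0.72 = 0.28
  ~q & q = min(a, b) on (0.28, 0.72) = 0.28
  p | (~q & q) = max(a, b) on (0.18, 0.28) = 0.28
  ~(p | (~q & q)) = 1 − 0.28 = 0.72
  → value = 0.7200
|0.8200 − 0.7200| = 0.100

0.100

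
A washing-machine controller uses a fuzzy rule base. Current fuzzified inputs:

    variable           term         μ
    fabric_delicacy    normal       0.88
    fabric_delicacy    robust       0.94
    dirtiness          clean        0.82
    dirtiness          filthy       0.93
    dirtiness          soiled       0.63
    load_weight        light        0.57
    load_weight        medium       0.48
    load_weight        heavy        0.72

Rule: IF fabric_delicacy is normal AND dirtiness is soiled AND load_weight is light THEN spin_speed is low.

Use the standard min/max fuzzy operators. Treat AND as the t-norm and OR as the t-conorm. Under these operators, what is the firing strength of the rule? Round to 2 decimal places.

0.57

firing strength: normal=0.88, soiled=0.63, light=0.57; AND[min(a, b)] → w = 0.57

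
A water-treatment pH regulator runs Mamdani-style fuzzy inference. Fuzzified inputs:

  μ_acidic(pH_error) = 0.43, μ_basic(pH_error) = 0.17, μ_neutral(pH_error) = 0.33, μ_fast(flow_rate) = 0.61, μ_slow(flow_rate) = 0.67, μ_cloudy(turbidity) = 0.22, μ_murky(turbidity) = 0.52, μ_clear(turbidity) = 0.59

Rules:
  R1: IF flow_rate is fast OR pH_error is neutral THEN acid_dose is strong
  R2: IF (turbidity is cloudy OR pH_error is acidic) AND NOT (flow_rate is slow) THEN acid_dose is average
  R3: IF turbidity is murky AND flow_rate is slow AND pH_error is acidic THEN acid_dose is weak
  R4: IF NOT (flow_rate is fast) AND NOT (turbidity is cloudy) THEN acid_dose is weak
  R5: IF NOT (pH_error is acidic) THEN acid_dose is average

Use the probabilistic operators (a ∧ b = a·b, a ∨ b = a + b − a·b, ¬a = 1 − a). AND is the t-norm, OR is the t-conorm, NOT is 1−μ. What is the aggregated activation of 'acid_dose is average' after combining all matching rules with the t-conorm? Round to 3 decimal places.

0.649

R1: fast=0.61, neutral=0.33; OR[a + b − a·b] → w = 0.7387
R2: (cloudy=0.22 OR acidic=0.43) = 0.5554; AND[a·b] with ¬slow=1−0.67=0.33 → w = 0.1833
R3: murky=0.52, slow=0.67, acidic=0.43; AND[a·b] → w = 0.1498
R4: ¬fast=1−0.61=0.39, ¬cloudy=1−0.22=0.78; AND[a·b] → w = 0.3042
R5: ¬acidic=1−0.43=0.57 → w = 0.5700
Rules with consequent 'average': {R2, R5} → strengths 0.1833, 0.5700
Aggregate via t-conorm [a + b − a·b]: 0.6488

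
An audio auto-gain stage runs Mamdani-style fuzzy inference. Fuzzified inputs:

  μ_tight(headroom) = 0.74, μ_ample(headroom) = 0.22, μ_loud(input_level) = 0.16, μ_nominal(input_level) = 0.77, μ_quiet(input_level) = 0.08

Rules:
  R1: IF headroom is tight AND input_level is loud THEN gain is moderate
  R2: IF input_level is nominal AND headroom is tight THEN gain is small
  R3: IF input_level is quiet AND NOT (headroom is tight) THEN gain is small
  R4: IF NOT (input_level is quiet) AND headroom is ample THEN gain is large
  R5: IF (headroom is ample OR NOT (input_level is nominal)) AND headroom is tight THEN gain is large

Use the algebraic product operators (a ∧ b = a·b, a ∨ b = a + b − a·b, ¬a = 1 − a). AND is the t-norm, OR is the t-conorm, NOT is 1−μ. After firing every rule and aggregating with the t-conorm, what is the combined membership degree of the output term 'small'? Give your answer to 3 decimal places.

0.579

R1: tight=0.74, loud=0.16; AND[a·b] → w = 0.1184
R2: nominal=0.77, tight=0.74; AND[a·b] → w = 0.5698
R3: quiet=0.08, ¬tight=1−0.74=0.26; AND[a·b] → w = 0.0208
R4: ¬quiet=1−0.08=0.92, ample=0.22; AND[a·b] → w = 0.2024
R5: (ample=0.22 OR ¬nominal=1−0.77=0.23) = 0.3994; AND[a·b] with tight=0.74 → w = 0.2956
Rules with consequent 'small': {R2, R3} → strengths 0.5698, 0.0208
Aggregate via t-conorm [a + b − a·b]: 0.5787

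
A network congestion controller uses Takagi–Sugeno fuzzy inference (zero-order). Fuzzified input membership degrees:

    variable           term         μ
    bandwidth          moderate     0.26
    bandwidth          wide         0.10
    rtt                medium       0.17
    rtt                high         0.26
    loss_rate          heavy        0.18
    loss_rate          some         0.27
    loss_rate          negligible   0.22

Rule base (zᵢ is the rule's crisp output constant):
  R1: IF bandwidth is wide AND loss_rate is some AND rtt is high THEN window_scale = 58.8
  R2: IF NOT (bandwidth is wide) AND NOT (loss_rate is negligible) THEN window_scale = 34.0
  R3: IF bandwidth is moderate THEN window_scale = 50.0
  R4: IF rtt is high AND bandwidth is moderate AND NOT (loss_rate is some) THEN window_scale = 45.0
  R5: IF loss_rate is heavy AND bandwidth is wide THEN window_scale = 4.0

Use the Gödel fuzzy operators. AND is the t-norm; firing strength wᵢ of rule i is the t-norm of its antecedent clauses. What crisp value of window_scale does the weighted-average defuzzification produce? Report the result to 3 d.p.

R1 (z=58.8): wide=0.10, some=0.27, high=0.26; AND[min(a, b)] → w = 0.10
R2 (z=34.0): ¬wide=1−0.10=0.90, ¬negligible=1−0.22=0.78; AND[min(a, b)] → w = 0.78
R3 (z=50.0): moderate=0.26 → w = 0.26
R4 (z=45.0): high=0.26, moderate=0.26, ¬some=1−0.27=0.73; AND[min(a, b)] → w = 0.26
R5 (z=4.0): heavy=0.18, wide=0.10; AND[min(a, b)] → w = 0.10
Weighted average = (0.10·58.8 + 0.78·34.0 + 0.26·50.0 + 0.26·45.0 + 0.10·4.0) / (0.10 + 0.78 + 0.26 + 0.26 + 0.10)
  = 57.5000 / 1.5000 = 38.333

38.333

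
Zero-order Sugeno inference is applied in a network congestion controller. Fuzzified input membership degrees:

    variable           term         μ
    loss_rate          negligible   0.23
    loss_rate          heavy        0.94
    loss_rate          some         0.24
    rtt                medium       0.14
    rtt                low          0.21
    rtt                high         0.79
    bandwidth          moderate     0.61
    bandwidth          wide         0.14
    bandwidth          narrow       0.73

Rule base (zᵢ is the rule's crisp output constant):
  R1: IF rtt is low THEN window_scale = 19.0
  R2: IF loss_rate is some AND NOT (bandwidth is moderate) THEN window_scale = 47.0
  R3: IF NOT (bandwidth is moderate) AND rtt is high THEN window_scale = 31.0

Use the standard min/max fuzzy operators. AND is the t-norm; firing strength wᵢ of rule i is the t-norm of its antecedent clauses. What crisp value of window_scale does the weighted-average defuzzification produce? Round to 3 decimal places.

32.571

R1 (z=19.0): low=0.21 → w = 0.21
R2 (z=47.0): some=0.24, ¬moderate=1−0.61=0.39; AND[min(a, b)] → w = 0.24
R3 (z=31.0): ¬moderate=1−0.61=0.39, high=0.79; AND[min(a, b)] → w = 0.39
Weighted average = (0.21·19.0 + 0.24·47.0 + 0.39·31.0) / (0.21 + 0.24 + 0.39)
  = 27.3600 / 0.8400 = 32.571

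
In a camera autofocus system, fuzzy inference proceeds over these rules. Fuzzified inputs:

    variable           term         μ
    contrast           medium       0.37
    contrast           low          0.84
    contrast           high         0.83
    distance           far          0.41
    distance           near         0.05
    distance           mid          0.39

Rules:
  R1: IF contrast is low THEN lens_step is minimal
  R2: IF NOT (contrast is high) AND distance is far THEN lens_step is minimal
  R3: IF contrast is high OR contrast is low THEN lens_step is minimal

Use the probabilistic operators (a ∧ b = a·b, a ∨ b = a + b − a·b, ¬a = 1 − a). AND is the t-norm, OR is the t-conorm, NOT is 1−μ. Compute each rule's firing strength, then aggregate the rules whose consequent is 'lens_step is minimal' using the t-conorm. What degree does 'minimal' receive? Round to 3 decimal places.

0.996

R1: low=0.84 → w = 0.8400
R2: ¬high=1−0.83=0.17, far=0.41; AND[a·b] → w = 0.0697
R3: high=0.83, low=0.84; OR[a + b − a·b] → w = 0.9728
Rules with consequent 'minimal': {R1, R2, R3} → strengths 0.8400, 0.0697, 0.9728
Aggregate via t-conorm [a + b − a·b]: 0.9960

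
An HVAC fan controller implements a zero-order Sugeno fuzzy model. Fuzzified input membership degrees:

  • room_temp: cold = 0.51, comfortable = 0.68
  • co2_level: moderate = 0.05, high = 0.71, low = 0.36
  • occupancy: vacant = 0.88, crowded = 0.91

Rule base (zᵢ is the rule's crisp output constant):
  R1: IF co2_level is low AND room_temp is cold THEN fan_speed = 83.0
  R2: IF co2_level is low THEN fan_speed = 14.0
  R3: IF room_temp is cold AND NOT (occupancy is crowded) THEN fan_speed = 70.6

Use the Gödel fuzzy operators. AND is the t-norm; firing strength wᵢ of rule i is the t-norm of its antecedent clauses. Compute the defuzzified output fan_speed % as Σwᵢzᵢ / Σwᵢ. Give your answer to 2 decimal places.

R1 (z=83.0): low=0.36, cold=0.51; AND[min(a, b)] → w = 0.36
R2 (z=14.0): low=0.36 → w = 0.36
R3 (z=70.6): cold=0.51, ¬crowded=1−0.91=0.09; AND[min(a, b)] → w = 0.09
Weighted average = (0.36·83.0 + 0.36·14.0 + 0.09·70.6) / (0.36 + 0.36 + 0.09)
  = 41.2740 / 0.8100 = 50.96

50.96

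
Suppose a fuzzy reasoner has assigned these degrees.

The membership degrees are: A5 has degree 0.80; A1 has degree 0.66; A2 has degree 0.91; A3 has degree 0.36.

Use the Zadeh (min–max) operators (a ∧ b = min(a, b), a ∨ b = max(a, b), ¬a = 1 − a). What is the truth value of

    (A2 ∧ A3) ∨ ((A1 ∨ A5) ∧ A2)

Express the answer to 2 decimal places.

0.80

A2 ∧ A3 = min(a, b) on (0.91, 0.36) = 0.36
A1 ∨ A5 = max(a, b) on (0.66, 0.80) = 0.80
(A1 ∨ A5) ∧ A2 = min(a, b) on (0.80, 0.91) = 0.80
(A2 ∧ A3) ∨ ((A1 ∨ A5) ∧ A2) = max(a, b) on (0.36, 0.80) = 0.80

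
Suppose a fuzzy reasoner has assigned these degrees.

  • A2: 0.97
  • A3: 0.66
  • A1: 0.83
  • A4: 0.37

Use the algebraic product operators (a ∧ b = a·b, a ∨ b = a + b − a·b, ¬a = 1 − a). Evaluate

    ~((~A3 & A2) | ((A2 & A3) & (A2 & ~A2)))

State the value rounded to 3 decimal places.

~A3 = 1 − 0.6600 = 0.3400
~A3 & A2 = a·b on (0.3400, 0.9700) = 0.3298
A2 & A3 = a·b on (0.9700, 0.6600) = 0.6402
~A2 = 1 − 0.9700 = 0.0300
A2 & ~A2 = a·b on (0.9700, 0.0300) = 0.0291
(A2 & A3) & (A2 & ~A2) = a·b on (0.6402, 0.0291) = 0.0186
(~A3 & A2) | ((A2 & A3) & (A2 & ~A2)) = a + b − a·b on (0.3298, 0.0186) = 0.3423
~((~A3 & A2) | ((A2 & A3) & (A2 & ~A2))) = 1 − 0.3423 = 0.6577

0.658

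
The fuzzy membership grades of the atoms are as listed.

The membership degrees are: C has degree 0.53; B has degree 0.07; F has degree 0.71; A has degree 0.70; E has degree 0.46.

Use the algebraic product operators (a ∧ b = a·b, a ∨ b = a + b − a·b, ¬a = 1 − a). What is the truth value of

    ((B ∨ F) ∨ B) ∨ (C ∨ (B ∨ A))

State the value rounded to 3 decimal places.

0.967

B ∨ F = a + b − a·b on (0.0700, 0.7100) = 0.7303
(B ∨ F) ∨ B = a + b − a·b on (0.7303, 0.0700) = 0.7492
B ∨ A = a + b − a·b on (0.0700, 0.7000) = 0.7210
C ∨ (B ∨ A) = a + b − a·b on (0.5300, 0.7210) = 0.8689
((B ∨ F) ∨ B) ∨ (C ∨ (B ∨ A)) = a + b − a·b on (0.7492, 0.8689) = 0.9671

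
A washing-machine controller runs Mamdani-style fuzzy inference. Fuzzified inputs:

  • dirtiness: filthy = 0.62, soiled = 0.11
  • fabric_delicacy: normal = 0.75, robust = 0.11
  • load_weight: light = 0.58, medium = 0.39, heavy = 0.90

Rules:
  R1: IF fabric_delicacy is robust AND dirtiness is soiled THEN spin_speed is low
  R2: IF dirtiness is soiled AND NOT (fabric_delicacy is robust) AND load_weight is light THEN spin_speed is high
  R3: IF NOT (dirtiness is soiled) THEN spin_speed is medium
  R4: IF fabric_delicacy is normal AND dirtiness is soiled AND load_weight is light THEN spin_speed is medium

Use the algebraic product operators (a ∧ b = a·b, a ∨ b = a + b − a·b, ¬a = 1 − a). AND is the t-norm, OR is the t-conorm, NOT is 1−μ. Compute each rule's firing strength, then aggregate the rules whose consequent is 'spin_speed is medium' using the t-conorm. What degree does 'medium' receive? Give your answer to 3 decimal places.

0.895

R1: robust=0.11, soiled=0.11; AND[a·b] → w = 0.0121
R2: soiled=0.11, ¬robust=1−0.11=0.89, light=0.58; AND[a·b] → w = 0.0568
R3: ¬soiled=1−0.11=0.89 → w = 0.8900
R4: normal=0.75, soiled=0.11, light=0.58; AND[a·b] → w = 0.0478
Rules with consequent 'medium': {R3, R4} → strengths 0.8900, 0.0478
Aggregate via t-conorm [a + b − a·b]: 0.8953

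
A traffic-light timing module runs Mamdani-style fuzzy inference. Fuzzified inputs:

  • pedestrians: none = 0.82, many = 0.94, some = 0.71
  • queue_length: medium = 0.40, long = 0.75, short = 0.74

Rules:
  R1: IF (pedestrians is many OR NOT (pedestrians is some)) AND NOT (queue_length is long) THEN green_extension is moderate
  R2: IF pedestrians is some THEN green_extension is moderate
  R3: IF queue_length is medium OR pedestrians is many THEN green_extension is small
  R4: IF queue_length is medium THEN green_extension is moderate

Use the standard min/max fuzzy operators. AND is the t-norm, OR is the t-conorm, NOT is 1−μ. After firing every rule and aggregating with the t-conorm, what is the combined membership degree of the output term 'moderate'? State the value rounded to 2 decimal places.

R1: (many=0.94 OR ¬some=1−0.71=0.29) = 0.94; AND[min(a, b)] with ¬long=1−0.75=0.25 → w = 0.25
R2: some=0.71 → w = 0.71
R3: medium=0.40, many=0.94; OR[max(a, b)] → w = 0.94
R4: medium=0.40 → w = 0.40
Rules with consequent 'moderate': {R1, R2, R4} → strengths 0.25, 0.71, 0.40
Aggregate via t-conorm [max(a, b)]: 0.71

0.71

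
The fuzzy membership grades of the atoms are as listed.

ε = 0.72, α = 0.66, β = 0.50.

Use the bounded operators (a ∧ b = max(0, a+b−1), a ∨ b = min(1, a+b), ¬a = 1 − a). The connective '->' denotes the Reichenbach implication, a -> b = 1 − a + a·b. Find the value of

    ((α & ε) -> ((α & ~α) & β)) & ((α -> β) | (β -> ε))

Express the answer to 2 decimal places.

0.62

α & ε = max(0, a+b−1) on (0.66, 0.72) = 0.38
~α = 1 − 0.66 = 0.34
α & ~α = max(0, a+b−1) on (0.66, 0.34) = 0.00
(α & ~α) & β = max(0, a+b−1) on (0.00, 0.50) = 0.00
(α & ε) -> ((α & ~α) & β)  [Reichenbach: 1 − a + a·b] with a=0.38, b=0.00 → 0.62
α -> β  [Reichenbach: 1 − a + a·b] with a=0.66, b=0.50 → 0.67
β -> ε  [Reichenbach: 1 − a + a·b] with a=0.50, b=0.72 → 0.86
(α -> β) | (β -> ε) = min(1, a+b) on (0.67, 0.86) = 1.00
((α & ε) -> ((α & ~α) & β)) & ((α -> β) | (β -> ε)) = max(0, a+b−1) on (0.62, 1.00) = 0.62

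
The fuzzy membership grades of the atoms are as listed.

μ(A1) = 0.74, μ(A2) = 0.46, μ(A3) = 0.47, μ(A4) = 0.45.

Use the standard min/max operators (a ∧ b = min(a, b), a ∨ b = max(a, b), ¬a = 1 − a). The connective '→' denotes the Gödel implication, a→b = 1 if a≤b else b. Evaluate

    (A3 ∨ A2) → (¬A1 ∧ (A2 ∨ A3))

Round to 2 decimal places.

0.26

A3 ∨ A2 = max(a, b) on (0.47, 0.46) = 0.47
¬A1 = 1 − 0.74 = 0.26
A2 ∨ A3 = max(a, b) on (0.46, 0.47) = 0.47
¬A1 ∧ (A2 ∨ A3) = min(a, b) on (0.26, 0.47) = 0.26
(A3 ∨ A2) → (¬A1 ∧ (A2 ∨ A3))  [Gödel: 1 if a≤b else b] with a=0.47, b=0.26 → 0.26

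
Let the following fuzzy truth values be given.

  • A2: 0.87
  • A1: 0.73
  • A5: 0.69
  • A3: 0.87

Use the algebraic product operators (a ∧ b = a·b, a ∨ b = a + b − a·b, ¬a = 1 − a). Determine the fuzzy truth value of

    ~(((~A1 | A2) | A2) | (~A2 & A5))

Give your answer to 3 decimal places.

0.011

~A1 = 1 − 0.7300 = 0.2700
~A1 | A2 = a + b − a·b on (0.2700, 0.8700) = 0.9051
(~A1 | A2) | A2 = a + b − a·b on (0.9051, 0.8700) = 0.9877
~A2 = 1 − 0.8700 = 0.1300
~A2 & A5 = a·b on (0.1300, 0.6900) = 0.0897
((~A1 | A2) | A2) | (~A2 & A5) = a + b − a·b on (0.9877, 0.0897) = 0.9888
~(((~A1 | A2) | A2) | (~A2 & A5)) = 1 − 0.9888 = 0.0112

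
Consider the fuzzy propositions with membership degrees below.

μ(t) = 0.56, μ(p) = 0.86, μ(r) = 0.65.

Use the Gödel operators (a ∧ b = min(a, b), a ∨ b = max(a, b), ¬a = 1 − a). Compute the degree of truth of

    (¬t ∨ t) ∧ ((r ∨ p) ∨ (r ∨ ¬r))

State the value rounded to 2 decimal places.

0.56

¬t = 1 − 0.56 = 0.44
¬t ∨ t = max(a, b) on (0.44, 0.56) = 0.56
r ∨ p = max(a, b) on (0.65, 0.86) = 0.86
¬r = 1 − 0.65 = 0.35
r ∨ ¬r = max(a, b) on (0.65, 0.35) = 0.65
(r ∨ p) ∨ (r ∨ ¬r) = max(a, b) on (0.86, 0.65) = 0.86
(¬t ∨ t) ∧ ((r ∨ p) ∨ (r ∨ ¬r)) = min(a, b) on (0.56, 0.86) = 0.56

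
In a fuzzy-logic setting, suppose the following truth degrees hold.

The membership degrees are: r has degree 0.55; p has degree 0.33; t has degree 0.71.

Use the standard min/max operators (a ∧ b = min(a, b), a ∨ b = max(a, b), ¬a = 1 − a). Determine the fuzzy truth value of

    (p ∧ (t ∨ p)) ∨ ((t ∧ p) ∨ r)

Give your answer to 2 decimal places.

0.55

t ∨ p = max(a, b) on (0.71, 0.33) = 0.71
p ∧ (t ∨ p) = min(a, b) on (0.33, 0.71) = 0.33
t ∧ p = min(a, b) on (0.71, 0.33) = 0.33
(t ∧ p) ∨ r = max(a, b) on (0.33, 0.55) = 0.55
(p ∧ (t ∨ p)) ∨ ((t ∧ p) ∨ r) = max(a, b) on (0.33, 0.55) = 0.55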